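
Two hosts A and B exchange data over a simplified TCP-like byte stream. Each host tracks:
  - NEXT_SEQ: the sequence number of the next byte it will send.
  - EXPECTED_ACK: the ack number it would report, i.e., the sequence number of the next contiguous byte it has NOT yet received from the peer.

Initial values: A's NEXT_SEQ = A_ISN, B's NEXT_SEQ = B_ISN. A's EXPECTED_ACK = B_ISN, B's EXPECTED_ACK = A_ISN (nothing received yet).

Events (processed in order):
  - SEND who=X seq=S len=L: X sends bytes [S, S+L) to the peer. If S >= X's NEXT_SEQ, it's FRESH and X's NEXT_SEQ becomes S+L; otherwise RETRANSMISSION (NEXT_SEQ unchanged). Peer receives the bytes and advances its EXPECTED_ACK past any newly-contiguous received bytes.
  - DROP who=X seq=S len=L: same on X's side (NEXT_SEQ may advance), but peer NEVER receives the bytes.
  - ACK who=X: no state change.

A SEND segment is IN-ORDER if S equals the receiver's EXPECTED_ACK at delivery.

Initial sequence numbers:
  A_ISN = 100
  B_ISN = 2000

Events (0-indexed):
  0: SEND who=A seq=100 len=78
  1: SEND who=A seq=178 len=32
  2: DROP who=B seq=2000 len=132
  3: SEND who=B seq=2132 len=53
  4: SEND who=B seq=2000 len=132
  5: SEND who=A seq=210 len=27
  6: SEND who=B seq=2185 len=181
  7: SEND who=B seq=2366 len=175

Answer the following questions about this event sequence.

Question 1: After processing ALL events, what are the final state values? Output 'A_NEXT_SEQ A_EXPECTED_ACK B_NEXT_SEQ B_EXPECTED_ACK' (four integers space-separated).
Answer: 237 2541 2541 237

Derivation:
After event 0: A_seq=178 A_ack=2000 B_seq=2000 B_ack=178
After event 1: A_seq=210 A_ack=2000 B_seq=2000 B_ack=210
After event 2: A_seq=210 A_ack=2000 B_seq=2132 B_ack=210
After event 3: A_seq=210 A_ack=2000 B_seq=2185 B_ack=210
After event 4: A_seq=210 A_ack=2185 B_seq=2185 B_ack=210
After event 5: A_seq=237 A_ack=2185 B_seq=2185 B_ack=237
After event 6: A_seq=237 A_ack=2366 B_seq=2366 B_ack=237
After event 7: A_seq=237 A_ack=2541 B_seq=2541 B_ack=237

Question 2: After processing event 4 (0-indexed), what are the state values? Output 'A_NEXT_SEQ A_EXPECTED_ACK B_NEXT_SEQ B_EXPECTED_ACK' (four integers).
After event 0: A_seq=178 A_ack=2000 B_seq=2000 B_ack=178
After event 1: A_seq=210 A_ack=2000 B_seq=2000 B_ack=210
After event 2: A_seq=210 A_ack=2000 B_seq=2132 B_ack=210
After event 3: A_seq=210 A_ack=2000 B_seq=2185 B_ack=210
After event 4: A_seq=210 A_ack=2185 B_seq=2185 B_ack=210

210 2185 2185 210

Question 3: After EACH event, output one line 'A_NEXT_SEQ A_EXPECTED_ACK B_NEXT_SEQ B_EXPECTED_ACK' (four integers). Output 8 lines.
178 2000 2000 178
210 2000 2000 210
210 2000 2132 210
210 2000 2185 210
210 2185 2185 210
237 2185 2185 237
237 2366 2366 237
237 2541 2541 237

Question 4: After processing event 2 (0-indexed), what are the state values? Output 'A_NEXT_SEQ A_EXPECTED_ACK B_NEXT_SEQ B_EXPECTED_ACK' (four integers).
After event 0: A_seq=178 A_ack=2000 B_seq=2000 B_ack=178
After event 1: A_seq=210 A_ack=2000 B_seq=2000 B_ack=210
After event 2: A_seq=210 A_ack=2000 B_seq=2132 B_ack=210

210 2000 2132 210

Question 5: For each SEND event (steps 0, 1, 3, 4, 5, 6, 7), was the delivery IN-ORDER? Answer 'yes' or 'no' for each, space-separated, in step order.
Answer: yes yes no yes yes yes yes

Derivation:
Step 0: SEND seq=100 -> in-order
Step 1: SEND seq=178 -> in-order
Step 3: SEND seq=2132 -> out-of-order
Step 4: SEND seq=2000 -> in-order
Step 5: SEND seq=210 -> in-order
Step 6: SEND seq=2185 -> in-order
Step 7: SEND seq=2366 -> in-order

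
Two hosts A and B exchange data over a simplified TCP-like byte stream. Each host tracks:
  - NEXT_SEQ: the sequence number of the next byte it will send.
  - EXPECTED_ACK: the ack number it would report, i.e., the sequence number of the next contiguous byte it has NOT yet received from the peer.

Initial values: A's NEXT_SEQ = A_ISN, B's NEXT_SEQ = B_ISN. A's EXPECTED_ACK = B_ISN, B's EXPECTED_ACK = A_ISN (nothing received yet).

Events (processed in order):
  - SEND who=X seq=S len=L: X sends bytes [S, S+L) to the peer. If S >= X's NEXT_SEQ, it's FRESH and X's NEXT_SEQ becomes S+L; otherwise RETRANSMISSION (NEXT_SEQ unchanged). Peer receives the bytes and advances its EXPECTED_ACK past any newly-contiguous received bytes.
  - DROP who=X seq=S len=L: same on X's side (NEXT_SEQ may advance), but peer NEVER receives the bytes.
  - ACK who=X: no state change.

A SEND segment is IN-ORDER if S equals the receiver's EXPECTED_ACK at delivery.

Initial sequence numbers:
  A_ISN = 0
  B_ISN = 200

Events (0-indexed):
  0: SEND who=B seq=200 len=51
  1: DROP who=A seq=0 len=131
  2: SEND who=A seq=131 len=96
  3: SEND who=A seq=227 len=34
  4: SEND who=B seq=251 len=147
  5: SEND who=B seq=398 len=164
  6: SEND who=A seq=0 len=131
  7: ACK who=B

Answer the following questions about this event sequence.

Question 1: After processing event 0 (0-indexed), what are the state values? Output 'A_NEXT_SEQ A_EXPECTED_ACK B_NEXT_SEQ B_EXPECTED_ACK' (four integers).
After event 0: A_seq=0 A_ack=251 B_seq=251 B_ack=0

0 251 251 0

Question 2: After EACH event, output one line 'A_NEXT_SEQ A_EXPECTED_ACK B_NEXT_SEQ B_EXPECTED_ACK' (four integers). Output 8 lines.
0 251 251 0
131 251 251 0
227 251 251 0
261 251 251 0
261 398 398 0
261 562 562 0
261 562 562 261
261 562 562 261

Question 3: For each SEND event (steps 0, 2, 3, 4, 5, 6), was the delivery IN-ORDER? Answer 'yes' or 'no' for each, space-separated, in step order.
Step 0: SEND seq=200 -> in-order
Step 2: SEND seq=131 -> out-of-order
Step 3: SEND seq=227 -> out-of-order
Step 4: SEND seq=251 -> in-order
Step 5: SEND seq=398 -> in-order
Step 6: SEND seq=0 -> in-order

Answer: yes no no yes yes yes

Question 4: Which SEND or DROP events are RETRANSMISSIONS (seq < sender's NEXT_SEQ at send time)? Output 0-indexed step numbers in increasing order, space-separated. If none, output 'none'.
Answer: 6

Derivation:
Step 0: SEND seq=200 -> fresh
Step 1: DROP seq=0 -> fresh
Step 2: SEND seq=131 -> fresh
Step 3: SEND seq=227 -> fresh
Step 4: SEND seq=251 -> fresh
Step 5: SEND seq=398 -> fresh
Step 6: SEND seq=0 -> retransmit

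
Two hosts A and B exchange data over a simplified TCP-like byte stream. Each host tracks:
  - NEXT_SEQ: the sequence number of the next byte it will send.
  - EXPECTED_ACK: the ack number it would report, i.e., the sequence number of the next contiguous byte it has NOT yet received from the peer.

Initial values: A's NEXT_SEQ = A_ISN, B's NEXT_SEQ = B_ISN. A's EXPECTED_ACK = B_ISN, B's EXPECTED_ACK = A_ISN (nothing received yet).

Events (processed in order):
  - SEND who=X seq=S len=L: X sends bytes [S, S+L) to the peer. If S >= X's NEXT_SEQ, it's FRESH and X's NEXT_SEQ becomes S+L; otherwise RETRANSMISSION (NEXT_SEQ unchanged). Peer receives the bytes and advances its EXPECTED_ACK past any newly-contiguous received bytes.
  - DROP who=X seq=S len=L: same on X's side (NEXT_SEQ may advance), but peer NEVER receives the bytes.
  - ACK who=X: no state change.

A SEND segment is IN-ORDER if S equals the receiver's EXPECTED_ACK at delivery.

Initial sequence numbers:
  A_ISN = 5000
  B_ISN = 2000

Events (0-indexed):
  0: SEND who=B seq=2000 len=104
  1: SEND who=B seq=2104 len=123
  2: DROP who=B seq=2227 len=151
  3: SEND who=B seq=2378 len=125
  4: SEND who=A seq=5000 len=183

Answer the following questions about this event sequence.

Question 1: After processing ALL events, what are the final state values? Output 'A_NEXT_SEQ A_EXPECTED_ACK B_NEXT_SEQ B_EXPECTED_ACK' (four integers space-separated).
Answer: 5183 2227 2503 5183

Derivation:
After event 0: A_seq=5000 A_ack=2104 B_seq=2104 B_ack=5000
After event 1: A_seq=5000 A_ack=2227 B_seq=2227 B_ack=5000
After event 2: A_seq=5000 A_ack=2227 B_seq=2378 B_ack=5000
After event 3: A_seq=5000 A_ack=2227 B_seq=2503 B_ack=5000
After event 4: A_seq=5183 A_ack=2227 B_seq=2503 B_ack=5183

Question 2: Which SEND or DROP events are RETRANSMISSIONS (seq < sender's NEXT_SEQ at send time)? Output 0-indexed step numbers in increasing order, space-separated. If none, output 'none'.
Answer: none

Derivation:
Step 0: SEND seq=2000 -> fresh
Step 1: SEND seq=2104 -> fresh
Step 2: DROP seq=2227 -> fresh
Step 3: SEND seq=2378 -> fresh
Step 4: SEND seq=5000 -> fresh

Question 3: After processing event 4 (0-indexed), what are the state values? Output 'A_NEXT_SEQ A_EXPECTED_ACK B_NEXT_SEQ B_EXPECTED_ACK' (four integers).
After event 0: A_seq=5000 A_ack=2104 B_seq=2104 B_ack=5000
After event 1: A_seq=5000 A_ack=2227 B_seq=2227 B_ack=5000
After event 2: A_seq=5000 A_ack=2227 B_seq=2378 B_ack=5000
After event 3: A_seq=5000 A_ack=2227 B_seq=2503 B_ack=5000
After event 4: A_seq=5183 A_ack=2227 B_seq=2503 B_ack=5183

5183 2227 2503 5183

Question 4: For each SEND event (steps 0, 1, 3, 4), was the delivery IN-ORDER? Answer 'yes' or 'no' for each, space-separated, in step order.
Answer: yes yes no yes

Derivation:
Step 0: SEND seq=2000 -> in-order
Step 1: SEND seq=2104 -> in-order
Step 3: SEND seq=2378 -> out-of-order
Step 4: SEND seq=5000 -> in-order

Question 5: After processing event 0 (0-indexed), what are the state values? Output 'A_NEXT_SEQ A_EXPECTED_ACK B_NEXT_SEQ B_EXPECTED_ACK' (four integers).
After event 0: A_seq=5000 A_ack=2104 B_seq=2104 B_ack=5000

5000 2104 2104 5000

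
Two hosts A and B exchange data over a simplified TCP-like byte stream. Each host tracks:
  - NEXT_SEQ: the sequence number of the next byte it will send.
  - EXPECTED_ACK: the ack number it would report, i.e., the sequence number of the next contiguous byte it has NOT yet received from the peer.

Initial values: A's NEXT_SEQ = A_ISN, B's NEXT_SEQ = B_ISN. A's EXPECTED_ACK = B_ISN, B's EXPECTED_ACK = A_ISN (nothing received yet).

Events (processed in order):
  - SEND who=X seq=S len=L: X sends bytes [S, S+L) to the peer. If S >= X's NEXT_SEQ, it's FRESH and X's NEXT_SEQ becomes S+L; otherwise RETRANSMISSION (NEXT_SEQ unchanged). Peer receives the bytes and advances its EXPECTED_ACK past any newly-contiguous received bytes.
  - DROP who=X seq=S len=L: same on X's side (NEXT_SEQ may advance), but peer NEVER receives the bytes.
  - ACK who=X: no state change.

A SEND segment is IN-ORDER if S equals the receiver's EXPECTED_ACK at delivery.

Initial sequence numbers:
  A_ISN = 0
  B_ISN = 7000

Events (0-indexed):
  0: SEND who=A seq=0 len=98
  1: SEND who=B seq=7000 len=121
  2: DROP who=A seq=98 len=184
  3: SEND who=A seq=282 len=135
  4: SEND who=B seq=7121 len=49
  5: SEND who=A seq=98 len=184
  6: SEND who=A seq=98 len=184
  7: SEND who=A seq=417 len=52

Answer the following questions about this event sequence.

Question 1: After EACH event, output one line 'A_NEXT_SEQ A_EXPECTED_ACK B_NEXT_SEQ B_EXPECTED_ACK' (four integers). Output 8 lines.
98 7000 7000 98
98 7121 7121 98
282 7121 7121 98
417 7121 7121 98
417 7170 7170 98
417 7170 7170 417
417 7170 7170 417
469 7170 7170 469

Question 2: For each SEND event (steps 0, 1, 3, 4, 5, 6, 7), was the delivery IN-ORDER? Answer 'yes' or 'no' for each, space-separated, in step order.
Answer: yes yes no yes yes no yes

Derivation:
Step 0: SEND seq=0 -> in-order
Step 1: SEND seq=7000 -> in-order
Step 3: SEND seq=282 -> out-of-order
Step 4: SEND seq=7121 -> in-order
Step 5: SEND seq=98 -> in-order
Step 6: SEND seq=98 -> out-of-order
Step 7: SEND seq=417 -> in-order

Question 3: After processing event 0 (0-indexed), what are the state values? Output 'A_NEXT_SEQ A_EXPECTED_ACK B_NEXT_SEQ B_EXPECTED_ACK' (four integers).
After event 0: A_seq=98 A_ack=7000 B_seq=7000 B_ack=98

98 7000 7000 98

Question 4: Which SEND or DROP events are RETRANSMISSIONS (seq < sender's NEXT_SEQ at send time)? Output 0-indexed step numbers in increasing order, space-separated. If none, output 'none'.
Answer: 5 6

Derivation:
Step 0: SEND seq=0 -> fresh
Step 1: SEND seq=7000 -> fresh
Step 2: DROP seq=98 -> fresh
Step 3: SEND seq=282 -> fresh
Step 4: SEND seq=7121 -> fresh
Step 5: SEND seq=98 -> retransmit
Step 6: SEND seq=98 -> retransmit
Step 7: SEND seq=417 -> fresh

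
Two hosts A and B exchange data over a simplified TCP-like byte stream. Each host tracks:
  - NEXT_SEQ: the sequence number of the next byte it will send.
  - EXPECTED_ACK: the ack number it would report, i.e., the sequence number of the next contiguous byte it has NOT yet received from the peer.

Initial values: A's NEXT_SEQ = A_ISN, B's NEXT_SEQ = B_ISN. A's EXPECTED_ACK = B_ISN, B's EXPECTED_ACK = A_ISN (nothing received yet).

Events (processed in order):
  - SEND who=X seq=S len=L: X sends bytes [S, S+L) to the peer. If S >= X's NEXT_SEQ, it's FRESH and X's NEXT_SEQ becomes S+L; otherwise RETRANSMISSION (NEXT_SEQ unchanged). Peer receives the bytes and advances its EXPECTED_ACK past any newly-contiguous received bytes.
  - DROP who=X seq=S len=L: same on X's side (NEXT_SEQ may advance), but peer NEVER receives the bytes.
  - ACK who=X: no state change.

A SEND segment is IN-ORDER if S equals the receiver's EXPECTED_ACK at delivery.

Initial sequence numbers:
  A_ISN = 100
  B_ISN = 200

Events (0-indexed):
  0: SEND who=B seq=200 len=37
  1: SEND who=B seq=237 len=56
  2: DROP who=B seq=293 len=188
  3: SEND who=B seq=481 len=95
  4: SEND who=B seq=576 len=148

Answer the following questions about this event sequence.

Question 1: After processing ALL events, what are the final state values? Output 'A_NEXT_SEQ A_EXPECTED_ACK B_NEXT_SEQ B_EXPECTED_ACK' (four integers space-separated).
Answer: 100 293 724 100

Derivation:
After event 0: A_seq=100 A_ack=237 B_seq=237 B_ack=100
After event 1: A_seq=100 A_ack=293 B_seq=293 B_ack=100
After event 2: A_seq=100 A_ack=293 B_seq=481 B_ack=100
After event 3: A_seq=100 A_ack=293 B_seq=576 B_ack=100
After event 4: A_seq=100 A_ack=293 B_seq=724 B_ack=100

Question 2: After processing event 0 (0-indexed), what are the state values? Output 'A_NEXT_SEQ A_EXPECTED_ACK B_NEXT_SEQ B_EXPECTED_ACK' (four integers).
After event 0: A_seq=100 A_ack=237 B_seq=237 B_ack=100

100 237 237 100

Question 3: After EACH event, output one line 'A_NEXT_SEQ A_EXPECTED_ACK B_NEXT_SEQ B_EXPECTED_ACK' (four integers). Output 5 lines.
100 237 237 100
100 293 293 100
100 293 481 100
100 293 576 100
100 293 724 100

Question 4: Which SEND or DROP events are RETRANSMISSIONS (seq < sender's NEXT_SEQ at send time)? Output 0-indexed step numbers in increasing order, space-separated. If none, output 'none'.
Step 0: SEND seq=200 -> fresh
Step 1: SEND seq=237 -> fresh
Step 2: DROP seq=293 -> fresh
Step 3: SEND seq=481 -> fresh
Step 4: SEND seq=576 -> fresh

Answer: none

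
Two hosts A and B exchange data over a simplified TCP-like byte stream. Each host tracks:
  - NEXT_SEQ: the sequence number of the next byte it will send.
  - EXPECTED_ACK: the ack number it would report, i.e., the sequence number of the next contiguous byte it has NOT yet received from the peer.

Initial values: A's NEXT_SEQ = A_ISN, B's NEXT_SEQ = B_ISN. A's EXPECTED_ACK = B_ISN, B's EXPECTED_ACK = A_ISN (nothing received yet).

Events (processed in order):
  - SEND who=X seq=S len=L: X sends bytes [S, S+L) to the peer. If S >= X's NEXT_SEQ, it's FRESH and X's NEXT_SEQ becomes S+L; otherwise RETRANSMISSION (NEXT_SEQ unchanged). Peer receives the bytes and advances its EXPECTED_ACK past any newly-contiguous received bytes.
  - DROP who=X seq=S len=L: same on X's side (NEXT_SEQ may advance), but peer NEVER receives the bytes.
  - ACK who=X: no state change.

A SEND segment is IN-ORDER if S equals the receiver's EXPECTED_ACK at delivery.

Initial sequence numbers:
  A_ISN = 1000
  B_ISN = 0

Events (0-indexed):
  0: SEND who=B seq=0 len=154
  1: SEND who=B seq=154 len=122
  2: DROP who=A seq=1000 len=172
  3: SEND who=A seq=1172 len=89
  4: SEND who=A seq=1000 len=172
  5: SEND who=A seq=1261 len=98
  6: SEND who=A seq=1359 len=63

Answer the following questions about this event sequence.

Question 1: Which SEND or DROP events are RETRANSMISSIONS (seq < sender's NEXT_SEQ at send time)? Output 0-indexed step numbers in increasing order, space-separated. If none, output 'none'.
Step 0: SEND seq=0 -> fresh
Step 1: SEND seq=154 -> fresh
Step 2: DROP seq=1000 -> fresh
Step 3: SEND seq=1172 -> fresh
Step 4: SEND seq=1000 -> retransmit
Step 5: SEND seq=1261 -> fresh
Step 6: SEND seq=1359 -> fresh

Answer: 4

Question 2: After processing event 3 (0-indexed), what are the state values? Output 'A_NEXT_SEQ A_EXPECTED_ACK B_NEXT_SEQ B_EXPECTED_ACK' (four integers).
After event 0: A_seq=1000 A_ack=154 B_seq=154 B_ack=1000
After event 1: A_seq=1000 A_ack=276 B_seq=276 B_ack=1000
After event 2: A_seq=1172 A_ack=276 B_seq=276 B_ack=1000
After event 3: A_seq=1261 A_ack=276 B_seq=276 B_ack=1000

1261 276 276 1000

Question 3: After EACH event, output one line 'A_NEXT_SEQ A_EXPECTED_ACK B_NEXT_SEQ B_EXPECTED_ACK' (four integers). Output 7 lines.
1000 154 154 1000
1000 276 276 1000
1172 276 276 1000
1261 276 276 1000
1261 276 276 1261
1359 276 276 1359
1422 276 276 1422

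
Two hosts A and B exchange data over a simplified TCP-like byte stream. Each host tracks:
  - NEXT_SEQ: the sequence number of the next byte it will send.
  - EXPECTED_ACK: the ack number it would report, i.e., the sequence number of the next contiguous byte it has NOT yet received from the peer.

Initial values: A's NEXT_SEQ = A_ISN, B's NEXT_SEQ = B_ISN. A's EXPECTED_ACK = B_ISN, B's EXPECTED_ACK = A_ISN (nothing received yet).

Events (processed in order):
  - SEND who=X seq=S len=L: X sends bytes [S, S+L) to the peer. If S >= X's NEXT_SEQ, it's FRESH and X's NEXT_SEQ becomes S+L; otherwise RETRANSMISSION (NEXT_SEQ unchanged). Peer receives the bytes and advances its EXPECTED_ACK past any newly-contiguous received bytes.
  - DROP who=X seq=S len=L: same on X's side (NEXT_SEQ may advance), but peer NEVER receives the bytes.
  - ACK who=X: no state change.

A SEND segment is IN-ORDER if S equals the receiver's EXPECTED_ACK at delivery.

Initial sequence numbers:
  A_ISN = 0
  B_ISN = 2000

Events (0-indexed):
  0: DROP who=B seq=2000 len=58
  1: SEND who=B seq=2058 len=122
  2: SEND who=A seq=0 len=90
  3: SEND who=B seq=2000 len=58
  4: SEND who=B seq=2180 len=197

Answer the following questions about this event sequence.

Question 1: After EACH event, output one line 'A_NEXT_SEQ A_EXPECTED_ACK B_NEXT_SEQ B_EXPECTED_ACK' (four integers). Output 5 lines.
0 2000 2058 0
0 2000 2180 0
90 2000 2180 90
90 2180 2180 90
90 2377 2377 90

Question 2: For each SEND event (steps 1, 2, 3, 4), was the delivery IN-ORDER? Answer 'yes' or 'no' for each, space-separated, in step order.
Step 1: SEND seq=2058 -> out-of-order
Step 2: SEND seq=0 -> in-order
Step 3: SEND seq=2000 -> in-order
Step 4: SEND seq=2180 -> in-order

Answer: no yes yes yes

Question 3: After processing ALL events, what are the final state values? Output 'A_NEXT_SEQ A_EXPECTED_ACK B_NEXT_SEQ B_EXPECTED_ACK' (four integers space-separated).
After event 0: A_seq=0 A_ack=2000 B_seq=2058 B_ack=0
After event 1: A_seq=0 A_ack=2000 B_seq=2180 B_ack=0
After event 2: A_seq=90 A_ack=2000 B_seq=2180 B_ack=90
After event 3: A_seq=90 A_ack=2180 B_seq=2180 B_ack=90
After event 4: A_seq=90 A_ack=2377 B_seq=2377 B_ack=90

Answer: 90 2377 2377 90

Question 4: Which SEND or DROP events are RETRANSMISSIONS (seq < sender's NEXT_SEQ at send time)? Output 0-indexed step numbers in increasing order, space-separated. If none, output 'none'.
Step 0: DROP seq=2000 -> fresh
Step 1: SEND seq=2058 -> fresh
Step 2: SEND seq=0 -> fresh
Step 3: SEND seq=2000 -> retransmit
Step 4: SEND seq=2180 -> fresh

Answer: 3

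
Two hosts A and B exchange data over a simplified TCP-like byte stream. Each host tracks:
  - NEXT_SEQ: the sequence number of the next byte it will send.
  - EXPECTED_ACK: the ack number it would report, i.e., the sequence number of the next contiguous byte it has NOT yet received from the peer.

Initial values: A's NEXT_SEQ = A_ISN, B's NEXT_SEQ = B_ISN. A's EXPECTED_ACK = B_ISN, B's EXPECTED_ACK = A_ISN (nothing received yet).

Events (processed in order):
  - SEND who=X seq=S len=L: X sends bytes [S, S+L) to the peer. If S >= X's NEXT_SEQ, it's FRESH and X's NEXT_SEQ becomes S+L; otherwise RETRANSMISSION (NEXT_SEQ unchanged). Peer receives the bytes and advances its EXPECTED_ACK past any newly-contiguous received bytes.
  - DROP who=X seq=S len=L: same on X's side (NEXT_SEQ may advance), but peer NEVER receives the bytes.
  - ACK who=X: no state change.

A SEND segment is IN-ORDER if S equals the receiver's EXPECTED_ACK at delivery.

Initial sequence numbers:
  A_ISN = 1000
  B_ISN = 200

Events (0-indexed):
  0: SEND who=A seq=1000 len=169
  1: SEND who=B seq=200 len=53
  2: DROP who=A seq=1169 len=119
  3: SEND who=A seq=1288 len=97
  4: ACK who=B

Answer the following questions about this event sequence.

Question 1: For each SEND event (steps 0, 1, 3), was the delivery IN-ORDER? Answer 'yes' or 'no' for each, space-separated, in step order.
Answer: yes yes no

Derivation:
Step 0: SEND seq=1000 -> in-order
Step 1: SEND seq=200 -> in-order
Step 3: SEND seq=1288 -> out-of-order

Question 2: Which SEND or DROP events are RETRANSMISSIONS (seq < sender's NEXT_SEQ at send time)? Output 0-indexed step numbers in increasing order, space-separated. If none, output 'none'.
Step 0: SEND seq=1000 -> fresh
Step 1: SEND seq=200 -> fresh
Step 2: DROP seq=1169 -> fresh
Step 3: SEND seq=1288 -> fresh

Answer: none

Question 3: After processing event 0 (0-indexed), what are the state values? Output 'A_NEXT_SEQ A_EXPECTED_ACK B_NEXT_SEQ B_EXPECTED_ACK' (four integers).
After event 0: A_seq=1169 A_ack=200 B_seq=200 B_ack=1169

1169 200 200 1169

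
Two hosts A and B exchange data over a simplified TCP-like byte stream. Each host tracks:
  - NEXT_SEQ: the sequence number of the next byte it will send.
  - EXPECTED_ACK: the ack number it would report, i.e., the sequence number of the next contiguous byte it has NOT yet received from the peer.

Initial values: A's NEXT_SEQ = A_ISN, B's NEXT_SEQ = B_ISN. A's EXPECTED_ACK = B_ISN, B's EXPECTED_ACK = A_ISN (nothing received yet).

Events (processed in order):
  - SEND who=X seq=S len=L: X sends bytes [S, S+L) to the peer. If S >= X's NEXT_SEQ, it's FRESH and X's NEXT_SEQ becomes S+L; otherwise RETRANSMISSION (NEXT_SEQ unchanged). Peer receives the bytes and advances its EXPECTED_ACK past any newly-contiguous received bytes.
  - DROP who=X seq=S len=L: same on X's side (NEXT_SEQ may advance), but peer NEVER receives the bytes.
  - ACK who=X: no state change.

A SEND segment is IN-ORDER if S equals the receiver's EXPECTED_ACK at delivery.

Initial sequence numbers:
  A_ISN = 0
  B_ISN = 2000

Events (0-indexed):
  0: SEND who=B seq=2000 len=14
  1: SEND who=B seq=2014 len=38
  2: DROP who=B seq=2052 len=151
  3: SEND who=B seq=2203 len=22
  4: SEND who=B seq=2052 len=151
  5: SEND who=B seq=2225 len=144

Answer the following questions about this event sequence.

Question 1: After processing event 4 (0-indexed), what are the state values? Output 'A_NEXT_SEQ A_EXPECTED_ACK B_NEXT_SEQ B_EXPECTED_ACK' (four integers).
After event 0: A_seq=0 A_ack=2014 B_seq=2014 B_ack=0
After event 1: A_seq=0 A_ack=2052 B_seq=2052 B_ack=0
After event 2: A_seq=0 A_ack=2052 B_seq=2203 B_ack=0
After event 3: A_seq=0 A_ack=2052 B_seq=2225 B_ack=0
After event 4: A_seq=0 A_ack=2225 B_seq=2225 B_ack=0

0 2225 2225 0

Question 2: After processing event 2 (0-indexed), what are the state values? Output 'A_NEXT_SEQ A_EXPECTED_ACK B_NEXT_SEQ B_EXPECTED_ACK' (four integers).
After event 0: A_seq=0 A_ack=2014 B_seq=2014 B_ack=0
After event 1: A_seq=0 A_ack=2052 B_seq=2052 B_ack=0
After event 2: A_seq=0 A_ack=2052 B_seq=2203 B_ack=0

0 2052 2203 0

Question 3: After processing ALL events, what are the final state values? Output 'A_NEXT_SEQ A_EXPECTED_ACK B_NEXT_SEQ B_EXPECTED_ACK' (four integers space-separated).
After event 0: A_seq=0 A_ack=2014 B_seq=2014 B_ack=0
After event 1: A_seq=0 A_ack=2052 B_seq=2052 B_ack=0
After event 2: A_seq=0 A_ack=2052 B_seq=2203 B_ack=0
After event 3: A_seq=0 A_ack=2052 B_seq=2225 B_ack=0
After event 4: A_seq=0 A_ack=2225 B_seq=2225 B_ack=0
After event 5: A_seq=0 A_ack=2369 B_seq=2369 B_ack=0

Answer: 0 2369 2369 0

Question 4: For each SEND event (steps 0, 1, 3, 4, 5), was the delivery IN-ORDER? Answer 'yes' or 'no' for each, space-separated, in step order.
Step 0: SEND seq=2000 -> in-order
Step 1: SEND seq=2014 -> in-order
Step 3: SEND seq=2203 -> out-of-order
Step 4: SEND seq=2052 -> in-order
Step 5: SEND seq=2225 -> in-order

Answer: yes yes no yes yes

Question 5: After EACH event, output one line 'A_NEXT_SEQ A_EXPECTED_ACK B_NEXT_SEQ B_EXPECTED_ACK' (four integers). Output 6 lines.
0 2014 2014 0
0 2052 2052 0
0 2052 2203 0
0 2052 2225 0
0 2225 2225 0
0 2369 2369 0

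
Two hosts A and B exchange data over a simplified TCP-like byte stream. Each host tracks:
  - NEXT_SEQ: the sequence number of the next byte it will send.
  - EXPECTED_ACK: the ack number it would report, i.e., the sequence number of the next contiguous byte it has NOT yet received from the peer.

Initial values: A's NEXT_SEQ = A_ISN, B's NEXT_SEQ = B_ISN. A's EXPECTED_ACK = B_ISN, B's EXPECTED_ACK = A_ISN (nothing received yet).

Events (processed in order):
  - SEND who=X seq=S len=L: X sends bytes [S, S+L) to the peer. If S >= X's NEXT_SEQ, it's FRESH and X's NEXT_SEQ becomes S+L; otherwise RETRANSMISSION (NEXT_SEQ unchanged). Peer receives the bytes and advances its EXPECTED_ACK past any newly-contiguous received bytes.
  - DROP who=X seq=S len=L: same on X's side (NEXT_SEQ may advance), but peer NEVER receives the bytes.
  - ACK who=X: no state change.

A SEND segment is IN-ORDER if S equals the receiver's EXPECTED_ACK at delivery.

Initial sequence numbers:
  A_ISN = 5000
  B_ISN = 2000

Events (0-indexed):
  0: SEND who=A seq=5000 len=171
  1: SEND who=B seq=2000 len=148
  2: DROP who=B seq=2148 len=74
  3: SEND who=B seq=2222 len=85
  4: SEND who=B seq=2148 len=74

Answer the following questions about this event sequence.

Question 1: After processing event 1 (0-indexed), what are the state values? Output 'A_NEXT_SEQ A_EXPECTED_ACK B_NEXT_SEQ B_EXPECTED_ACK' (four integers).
After event 0: A_seq=5171 A_ack=2000 B_seq=2000 B_ack=5171
After event 1: A_seq=5171 A_ack=2148 B_seq=2148 B_ack=5171

5171 2148 2148 5171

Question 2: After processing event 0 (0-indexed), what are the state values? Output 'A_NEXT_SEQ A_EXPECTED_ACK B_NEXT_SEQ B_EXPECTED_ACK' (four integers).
After event 0: A_seq=5171 A_ack=2000 B_seq=2000 B_ack=5171

5171 2000 2000 5171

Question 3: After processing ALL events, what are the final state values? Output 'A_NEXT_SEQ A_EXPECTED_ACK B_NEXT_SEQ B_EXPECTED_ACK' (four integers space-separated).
After event 0: A_seq=5171 A_ack=2000 B_seq=2000 B_ack=5171
After event 1: A_seq=5171 A_ack=2148 B_seq=2148 B_ack=5171
After event 2: A_seq=5171 A_ack=2148 B_seq=2222 B_ack=5171
After event 3: A_seq=5171 A_ack=2148 B_seq=2307 B_ack=5171
After event 4: A_seq=5171 A_ack=2307 B_seq=2307 B_ack=5171

Answer: 5171 2307 2307 5171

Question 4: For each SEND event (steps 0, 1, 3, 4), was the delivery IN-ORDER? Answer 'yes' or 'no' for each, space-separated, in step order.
Answer: yes yes no yes

Derivation:
Step 0: SEND seq=5000 -> in-order
Step 1: SEND seq=2000 -> in-order
Step 3: SEND seq=2222 -> out-of-order
Step 4: SEND seq=2148 -> in-order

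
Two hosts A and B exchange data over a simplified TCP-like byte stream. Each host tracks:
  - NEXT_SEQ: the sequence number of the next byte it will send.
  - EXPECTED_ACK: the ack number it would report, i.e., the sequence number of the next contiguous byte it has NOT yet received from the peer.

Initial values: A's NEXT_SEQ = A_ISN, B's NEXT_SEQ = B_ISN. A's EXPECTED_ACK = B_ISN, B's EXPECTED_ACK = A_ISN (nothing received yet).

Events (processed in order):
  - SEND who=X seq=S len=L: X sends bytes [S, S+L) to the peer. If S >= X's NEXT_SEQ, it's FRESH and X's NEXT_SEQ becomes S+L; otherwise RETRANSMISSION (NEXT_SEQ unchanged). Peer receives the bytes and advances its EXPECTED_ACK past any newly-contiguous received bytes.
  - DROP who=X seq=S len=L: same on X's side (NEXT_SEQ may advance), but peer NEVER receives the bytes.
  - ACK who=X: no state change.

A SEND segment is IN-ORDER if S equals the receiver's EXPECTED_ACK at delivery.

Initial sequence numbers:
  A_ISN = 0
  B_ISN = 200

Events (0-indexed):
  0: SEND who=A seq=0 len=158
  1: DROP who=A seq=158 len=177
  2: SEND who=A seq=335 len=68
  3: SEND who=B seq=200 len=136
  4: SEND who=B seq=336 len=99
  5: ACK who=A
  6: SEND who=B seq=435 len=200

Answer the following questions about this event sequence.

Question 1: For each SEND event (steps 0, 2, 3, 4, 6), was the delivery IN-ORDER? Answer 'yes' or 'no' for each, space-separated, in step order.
Step 0: SEND seq=0 -> in-order
Step 2: SEND seq=335 -> out-of-order
Step 3: SEND seq=200 -> in-order
Step 4: SEND seq=336 -> in-order
Step 6: SEND seq=435 -> in-order

Answer: yes no yes yes yes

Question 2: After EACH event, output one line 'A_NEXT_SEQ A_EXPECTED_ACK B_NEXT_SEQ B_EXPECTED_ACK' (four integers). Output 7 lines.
158 200 200 158
335 200 200 158
403 200 200 158
403 336 336 158
403 435 435 158
403 435 435 158
403 635 635 158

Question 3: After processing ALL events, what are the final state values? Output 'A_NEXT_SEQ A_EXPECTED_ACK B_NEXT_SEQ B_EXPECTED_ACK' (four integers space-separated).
Answer: 403 635 635 158

Derivation:
After event 0: A_seq=158 A_ack=200 B_seq=200 B_ack=158
After event 1: A_seq=335 A_ack=200 B_seq=200 B_ack=158
After event 2: A_seq=403 A_ack=200 B_seq=200 B_ack=158
After event 3: A_seq=403 A_ack=336 B_seq=336 B_ack=158
After event 4: A_seq=403 A_ack=435 B_seq=435 B_ack=158
After event 5: A_seq=403 A_ack=435 B_seq=435 B_ack=158
After event 6: A_seq=403 A_ack=635 B_seq=635 B_ack=158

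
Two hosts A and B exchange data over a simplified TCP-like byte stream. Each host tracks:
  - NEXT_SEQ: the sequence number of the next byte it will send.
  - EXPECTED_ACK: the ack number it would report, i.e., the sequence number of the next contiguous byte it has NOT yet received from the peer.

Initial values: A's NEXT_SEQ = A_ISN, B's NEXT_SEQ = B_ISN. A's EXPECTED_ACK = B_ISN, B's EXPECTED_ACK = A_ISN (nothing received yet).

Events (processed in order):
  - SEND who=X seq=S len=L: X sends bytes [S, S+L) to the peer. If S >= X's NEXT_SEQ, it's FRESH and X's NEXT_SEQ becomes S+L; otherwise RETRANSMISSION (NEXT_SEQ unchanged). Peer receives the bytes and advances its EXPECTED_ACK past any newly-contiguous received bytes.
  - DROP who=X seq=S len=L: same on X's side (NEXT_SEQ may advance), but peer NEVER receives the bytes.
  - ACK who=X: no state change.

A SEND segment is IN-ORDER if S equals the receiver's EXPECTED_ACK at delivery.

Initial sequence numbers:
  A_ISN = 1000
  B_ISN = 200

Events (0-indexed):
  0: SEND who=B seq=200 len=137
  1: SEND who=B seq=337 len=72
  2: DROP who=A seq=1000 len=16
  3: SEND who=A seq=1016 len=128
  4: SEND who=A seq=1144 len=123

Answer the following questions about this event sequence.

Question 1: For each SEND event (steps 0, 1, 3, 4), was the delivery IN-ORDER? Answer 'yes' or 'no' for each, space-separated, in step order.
Answer: yes yes no no

Derivation:
Step 0: SEND seq=200 -> in-order
Step 1: SEND seq=337 -> in-order
Step 3: SEND seq=1016 -> out-of-order
Step 4: SEND seq=1144 -> out-of-order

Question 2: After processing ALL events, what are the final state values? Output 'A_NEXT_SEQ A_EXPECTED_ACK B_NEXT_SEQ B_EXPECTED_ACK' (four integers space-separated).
After event 0: A_seq=1000 A_ack=337 B_seq=337 B_ack=1000
After event 1: A_seq=1000 A_ack=409 B_seq=409 B_ack=1000
After event 2: A_seq=1016 A_ack=409 B_seq=409 B_ack=1000
After event 3: A_seq=1144 A_ack=409 B_seq=409 B_ack=1000
After event 4: A_seq=1267 A_ack=409 B_seq=409 B_ack=1000

Answer: 1267 409 409 1000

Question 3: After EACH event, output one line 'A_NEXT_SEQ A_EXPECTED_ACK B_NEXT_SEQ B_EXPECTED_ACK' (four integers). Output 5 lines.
1000 337 337 1000
1000 409 409 1000
1016 409 409 1000
1144 409 409 1000
1267 409 409 1000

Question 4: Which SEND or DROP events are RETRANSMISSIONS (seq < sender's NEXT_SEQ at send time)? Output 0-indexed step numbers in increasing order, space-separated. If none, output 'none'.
Step 0: SEND seq=200 -> fresh
Step 1: SEND seq=337 -> fresh
Step 2: DROP seq=1000 -> fresh
Step 3: SEND seq=1016 -> fresh
Step 4: SEND seq=1144 -> fresh

Answer: none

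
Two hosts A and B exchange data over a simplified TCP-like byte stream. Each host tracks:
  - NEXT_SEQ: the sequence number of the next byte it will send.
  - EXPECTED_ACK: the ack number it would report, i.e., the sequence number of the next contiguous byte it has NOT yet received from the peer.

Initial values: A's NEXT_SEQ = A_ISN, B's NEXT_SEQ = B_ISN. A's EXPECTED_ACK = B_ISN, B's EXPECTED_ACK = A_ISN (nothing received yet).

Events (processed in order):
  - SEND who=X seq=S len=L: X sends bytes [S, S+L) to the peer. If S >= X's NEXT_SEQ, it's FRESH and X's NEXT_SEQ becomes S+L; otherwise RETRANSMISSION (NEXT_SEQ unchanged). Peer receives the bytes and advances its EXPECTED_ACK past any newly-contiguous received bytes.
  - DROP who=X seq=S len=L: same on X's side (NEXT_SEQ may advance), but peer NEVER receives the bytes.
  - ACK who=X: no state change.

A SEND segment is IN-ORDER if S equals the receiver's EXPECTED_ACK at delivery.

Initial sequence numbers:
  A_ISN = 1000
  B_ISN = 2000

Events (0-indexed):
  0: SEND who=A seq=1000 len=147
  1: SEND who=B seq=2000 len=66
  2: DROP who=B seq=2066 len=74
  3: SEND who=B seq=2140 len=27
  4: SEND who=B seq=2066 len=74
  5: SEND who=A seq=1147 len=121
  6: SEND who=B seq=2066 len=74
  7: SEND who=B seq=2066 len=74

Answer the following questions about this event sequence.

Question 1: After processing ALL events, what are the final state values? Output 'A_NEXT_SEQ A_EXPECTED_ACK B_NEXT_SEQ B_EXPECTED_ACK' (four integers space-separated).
After event 0: A_seq=1147 A_ack=2000 B_seq=2000 B_ack=1147
After event 1: A_seq=1147 A_ack=2066 B_seq=2066 B_ack=1147
After event 2: A_seq=1147 A_ack=2066 B_seq=2140 B_ack=1147
After event 3: A_seq=1147 A_ack=2066 B_seq=2167 B_ack=1147
After event 4: A_seq=1147 A_ack=2167 B_seq=2167 B_ack=1147
After event 5: A_seq=1268 A_ack=2167 B_seq=2167 B_ack=1268
After event 6: A_seq=1268 A_ack=2167 B_seq=2167 B_ack=1268
After event 7: A_seq=1268 A_ack=2167 B_seq=2167 B_ack=1268

Answer: 1268 2167 2167 1268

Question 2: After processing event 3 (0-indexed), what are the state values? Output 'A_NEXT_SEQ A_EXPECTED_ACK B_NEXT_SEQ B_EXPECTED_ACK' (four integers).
After event 0: A_seq=1147 A_ack=2000 B_seq=2000 B_ack=1147
After event 1: A_seq=1147 A_ack=2066 B_seq=2066 B_ack=1147
After event 2: A_seq=1147 A_ack=2066 B_seq=2140 B_ack=1147
After event 3: A_seq=1147 A_ack=2066 B_seq=2167 B_ack=1147

1147 2066 2167 1147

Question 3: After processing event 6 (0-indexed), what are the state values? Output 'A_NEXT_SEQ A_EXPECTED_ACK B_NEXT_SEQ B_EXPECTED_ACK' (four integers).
After event 0: A_seq=1147 A_ack=2000 B_seq=2000 B_ack=1147
After event 1: A_seq=1147 A_ack=2066 B_seq=2066 B_ack=1147
After event 2: A_seq=1147 A_ack=2066 B_seq=2140 B_ack=1147
After event 3: A_seq=1147 A_ack=2066 B_seq=2167 B_ack=1147
After event 4: A_seq=1147 A_ack=2167 B_seq=2167 B_ack=1147
After event 5: A_seq=1268 A_ack=2167 B_seq=2167 B_ack=1268
After event 6: A_seq=1268 A_ack=2167 B_seq=2167 B_ack=1268

1268 2167 2167 1268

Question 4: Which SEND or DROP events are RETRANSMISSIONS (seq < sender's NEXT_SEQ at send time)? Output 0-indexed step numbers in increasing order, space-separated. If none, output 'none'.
Step 0: SEND seq=1000 -> fresh
Step 1: SEND seq=2000 -> fresh
Step 2: DROP seq=2066 -> fresh
Step 3: SEND seq=2140 -> fresh
Step 4: SEND seq=2066 -> retransmit
Step 5: SEND seq=1147 -> fresh
Step 6: SEND seq=2066 -> retransmit
Step 7: SEND seq=2066 -> retransmit

Answer: 4 6 7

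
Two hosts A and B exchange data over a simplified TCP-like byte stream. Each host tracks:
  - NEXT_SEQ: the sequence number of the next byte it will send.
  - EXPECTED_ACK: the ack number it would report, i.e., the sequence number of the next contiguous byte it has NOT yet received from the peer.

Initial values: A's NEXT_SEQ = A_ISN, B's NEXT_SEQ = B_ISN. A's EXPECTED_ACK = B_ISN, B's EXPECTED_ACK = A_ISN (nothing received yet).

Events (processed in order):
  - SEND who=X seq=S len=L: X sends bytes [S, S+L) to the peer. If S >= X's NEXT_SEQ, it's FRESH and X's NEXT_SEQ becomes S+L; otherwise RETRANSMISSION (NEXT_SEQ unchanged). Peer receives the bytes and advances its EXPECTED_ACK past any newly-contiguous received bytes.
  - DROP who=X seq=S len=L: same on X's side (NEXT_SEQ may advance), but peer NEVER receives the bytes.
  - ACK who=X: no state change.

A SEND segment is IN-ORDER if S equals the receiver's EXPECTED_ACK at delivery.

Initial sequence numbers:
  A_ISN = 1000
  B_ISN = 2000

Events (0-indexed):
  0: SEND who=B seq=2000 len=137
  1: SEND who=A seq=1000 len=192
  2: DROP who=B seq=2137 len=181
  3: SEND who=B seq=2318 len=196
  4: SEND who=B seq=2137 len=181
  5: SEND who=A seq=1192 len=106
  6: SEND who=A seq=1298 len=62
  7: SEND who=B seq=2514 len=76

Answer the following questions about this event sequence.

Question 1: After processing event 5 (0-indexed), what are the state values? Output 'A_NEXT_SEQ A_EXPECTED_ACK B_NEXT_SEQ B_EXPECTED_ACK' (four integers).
After event 0: A_seq=1000 A_ack=2137 B_seq=2137 B_ack=1000
After event 1: A_seq=1192 A_ack=2137 B_seq=2137 B_ack=1192
After event 2: A_seq=1192 A_ack=2137 B_seq=2318 B_ack=1192
After event 3: A_seq=1192 A_ack=2137 B_seq=2514 B_ack=1192
After event 4: A_seq=1192 A_ack=2514 B_seq=2514 B_ack=1192
After event 5: A_seq=1298 A_ack=2514 B_seq=2514 B_ack=1298

1298 2514 2514 1298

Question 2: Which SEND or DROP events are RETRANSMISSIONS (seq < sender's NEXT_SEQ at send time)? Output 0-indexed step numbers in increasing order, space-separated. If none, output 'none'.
Step 0: SEND seq=2000 -> fresh
Step 1: SEND seq=1000 -> fresh
Step 2: DROP seq=2137 -> fresh
Step 3: SEND seq=2318 -> fresh
Step 4: SEND seq=2137 -> retransmit
Step 5: SEND seq=1192 -> fresh
Step 6: SEND seq=1298 -> fresh
Step 7: SEND seq=2514 -> fresh

Answer: 4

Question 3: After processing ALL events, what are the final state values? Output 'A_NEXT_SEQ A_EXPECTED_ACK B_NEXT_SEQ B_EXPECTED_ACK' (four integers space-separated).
After event 0: A_seq=1000 A_ack=2137 B_seq=2137 B_ack=1000
After event 1: A_seq=1192 A_ack=2137 B_seq=2137 B_ack=1192
After event 2: A_seq=1192 A_ack=2137 B_seq=2318 B_ack=1192
After event 3: A_seq=1192 A_ack=2137 B_seq=2514 B_ack=1192
After event 4: A_seq=1192 A_ack=2514 B_seq=2514 B_ack=1192
After event 5: A_seq=1298 A_ack=2514 B_seq=2514 B_ack=1298
After event 6: A_seq=1360 A_ack=2514 B_seq=2514 B_ack=1360
After event 7: A_seq=1360 A_ack=2590 B_seq=2590 B_ack=1360

Answer: 1360 2590 2590 1360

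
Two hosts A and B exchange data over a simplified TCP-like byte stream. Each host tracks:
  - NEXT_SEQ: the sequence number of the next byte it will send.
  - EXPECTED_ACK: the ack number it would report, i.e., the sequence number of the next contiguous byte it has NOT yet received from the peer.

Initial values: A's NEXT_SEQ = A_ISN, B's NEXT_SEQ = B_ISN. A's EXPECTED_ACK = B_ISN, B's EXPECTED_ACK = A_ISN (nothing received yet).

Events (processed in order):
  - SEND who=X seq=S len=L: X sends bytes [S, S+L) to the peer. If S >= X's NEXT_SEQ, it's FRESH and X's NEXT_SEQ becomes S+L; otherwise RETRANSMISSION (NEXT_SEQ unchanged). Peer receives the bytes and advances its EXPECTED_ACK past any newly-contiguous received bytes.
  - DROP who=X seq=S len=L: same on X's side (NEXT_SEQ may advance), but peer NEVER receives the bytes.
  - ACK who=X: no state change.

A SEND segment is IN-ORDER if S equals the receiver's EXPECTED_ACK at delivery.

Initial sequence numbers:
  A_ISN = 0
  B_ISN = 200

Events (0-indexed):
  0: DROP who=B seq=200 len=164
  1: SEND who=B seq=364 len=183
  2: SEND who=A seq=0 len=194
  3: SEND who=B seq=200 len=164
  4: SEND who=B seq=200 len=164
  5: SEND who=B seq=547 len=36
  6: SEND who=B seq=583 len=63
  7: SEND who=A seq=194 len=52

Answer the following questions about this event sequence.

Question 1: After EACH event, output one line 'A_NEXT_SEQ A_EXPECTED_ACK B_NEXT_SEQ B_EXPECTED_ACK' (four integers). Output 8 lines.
0 200 364 0
0 200 547 0
194 200 547 194
194 547 547 194
194 547 547 194
194 583 583 194
194 646 646 194
246 646 646 246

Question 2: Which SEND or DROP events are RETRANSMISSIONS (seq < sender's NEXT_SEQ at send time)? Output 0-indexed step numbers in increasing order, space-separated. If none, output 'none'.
Answer: 3 4

Derivation:
Step 0: DROP seq=200 -> fresh
Step 1: SEND seq=364 -> fresh
Step 2: SEND seq=0 -> fresh
Step 3: SEND seq=200 -> retransmit
Step 4: SEND seq=200 -> retransmit
Step 5: SEND seq=547 -> fresh
Step 6: SEND seq=583 -> fresh
Step 7: SEND seq=194 -> fresh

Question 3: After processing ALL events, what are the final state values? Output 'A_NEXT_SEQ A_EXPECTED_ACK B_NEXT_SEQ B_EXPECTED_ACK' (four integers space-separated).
After event 0: A_seq=0 A_ack=200 B_seq=364 B_ack=0
After event 1: A_seq=0 A_ack=200 B_seq=547 B_ack=0
After event 2: A_seq=194 A_ack=200 B_seq=547 B_ack=194
After event 3: A_seq=194 A_ack=547 B_seq=547 B_ack=194
After event 4: A_seq=194 A_ack=547 B_seq=547 B_ack=194
After event 5: A_seq=194 A_ack=583 B_seq=583 B_ack=194
After event 6: A_seq=194 A_ack=646 B_seq=646 B_ack=194
After event 7: A_seq=246 A_ack=646 B_seq=646 B_ack=246

Answer: 246 646 646 246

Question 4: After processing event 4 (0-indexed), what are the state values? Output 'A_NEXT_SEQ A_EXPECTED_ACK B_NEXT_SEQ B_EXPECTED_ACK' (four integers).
After event 0: A_seq=0 A_ack=200 B_seq=364 B_ack=0
After event 1: A_seq=0 A_ack=200 B_seq=547 B_ack=0
After event 2: A_seq=194 A_ack=200 B_seq=547 B_ack=194
After event 3: A_seq=194 A_ack=547 B_seq=547 B_ack=194
After event 4: A_seq=194 A_ack=547 B_seq=547 B_ack=194

194 547 547 194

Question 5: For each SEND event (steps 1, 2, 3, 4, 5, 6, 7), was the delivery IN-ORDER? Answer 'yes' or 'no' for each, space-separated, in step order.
Step 1: SEND seq=364 -> out-of-order
Step 2: SEND seq=0 -> in-order
Step 3: SEND seq=200 -> in-order
Step 4: SEND seq=200 -> out-of-order
Step 5: SEND seq=547 -> in-order
Step 6: SEND seq=583 -> in-order
Step 7: SEND seq=194 -> in-order

Answer: no yes yes no yes yes yes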